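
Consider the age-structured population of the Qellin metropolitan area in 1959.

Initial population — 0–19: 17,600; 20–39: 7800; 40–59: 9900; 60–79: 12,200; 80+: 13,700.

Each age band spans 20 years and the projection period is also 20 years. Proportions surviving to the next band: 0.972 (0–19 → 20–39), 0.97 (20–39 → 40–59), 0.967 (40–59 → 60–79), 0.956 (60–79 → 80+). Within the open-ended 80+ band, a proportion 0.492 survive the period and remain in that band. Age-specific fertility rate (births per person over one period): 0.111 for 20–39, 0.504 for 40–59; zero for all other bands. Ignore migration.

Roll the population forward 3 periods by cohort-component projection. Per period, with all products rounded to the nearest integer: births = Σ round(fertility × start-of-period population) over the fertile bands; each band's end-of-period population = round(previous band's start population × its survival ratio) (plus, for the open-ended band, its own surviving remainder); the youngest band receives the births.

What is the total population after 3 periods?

52065

Let group 1 be 0–19 through group 5 = 80+.
— Period 1 —
Births: 7800 * 0.111 = 866, 9900 * 0.504 = 4990 → total 5856
Group 2: 17600 * 0.972 = 17107
Group 3: 7800 * 0.97 = 7566
Group 4: 9900 * 0.967 = 9573
Group 5: 12200 * 0.956 + 13700 * 0.492 = 11663 + 6740 = 18403
End of period: [5856, 17107, 7566, 9573, 18403]
— Period 2 —
Births: 17107 * 0.111 = 1899, 7566 * 0.504 = 3813 → total 5712
Group 2: 5856 * 0.972 = 5692
Group 3: 17107 * 0.97 = 16594
Group 4: 7566 * 0.967 = 7316
Group 5: 9573 * 0.956 + 18403 * 0.492 = 9152 + 9054 = 18206
End of period: [5712, 5692, 16594, 7316, 18206]
— Period 3 —
Births: 5692 * 0.111 = 632, 16594 * 0.504 = 8363 → total 8995
Group 2: 5712 * 0.972 = 5552
Group 3: 5692 * 0.97 = 5521
Group 4: 16594 * 0.967 = 16046
Group 5: 7316 * 0.956 + 18206 * 0.492 = 6994 + 8957 = 15951
End of period: [8995, 5552, 5521, 16046, 15951]
Total after period 3: 8995 + 5552 + 5521 + 16046 + 15951 = 52065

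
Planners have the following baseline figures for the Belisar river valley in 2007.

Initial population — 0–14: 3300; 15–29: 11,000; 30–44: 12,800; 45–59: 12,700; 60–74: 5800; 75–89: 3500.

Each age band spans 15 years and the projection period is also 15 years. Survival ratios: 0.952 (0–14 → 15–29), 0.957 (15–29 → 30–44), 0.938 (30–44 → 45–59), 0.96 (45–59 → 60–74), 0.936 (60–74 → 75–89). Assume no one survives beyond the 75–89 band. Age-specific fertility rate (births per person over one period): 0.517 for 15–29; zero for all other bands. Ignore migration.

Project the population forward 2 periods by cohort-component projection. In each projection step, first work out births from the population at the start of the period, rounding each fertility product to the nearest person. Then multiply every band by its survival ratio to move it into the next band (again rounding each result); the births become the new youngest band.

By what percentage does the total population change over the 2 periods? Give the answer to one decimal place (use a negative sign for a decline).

-12.7

(Groups numbered youngest = 1 to oldest = 6.)
Period 1:
Births: 11000 × 0.517 = 5687
Group 2: 3300 × 0.952 = 3142
Group 3: 11000 × 0.957 = 10527
Group 4: 12800 × 0.938 = 12006
Group 5: 12700 × 0.96 = 12192
Group 6: 5800 × 0.936 = 5429
End of period: [5687, 3142, 10527, 12006, 12192, 5429]
Period 2:
Births: 3142 × 0.517 = 1624
Group 2: 5687 × 0.952 = 5414
Group 3: 3142 × 0.957 = 3007
Group 4: 10527 × 0.938 = 9874
Group 5: 12006 × 0.96 = 11526
Group 6: 12192 × 0.936 = 11412
End of period: [1624, 5414, 3007, 9874, 11526, 11412]
Total: 49100 → 42857; change = -6243; percentage change = -12.7%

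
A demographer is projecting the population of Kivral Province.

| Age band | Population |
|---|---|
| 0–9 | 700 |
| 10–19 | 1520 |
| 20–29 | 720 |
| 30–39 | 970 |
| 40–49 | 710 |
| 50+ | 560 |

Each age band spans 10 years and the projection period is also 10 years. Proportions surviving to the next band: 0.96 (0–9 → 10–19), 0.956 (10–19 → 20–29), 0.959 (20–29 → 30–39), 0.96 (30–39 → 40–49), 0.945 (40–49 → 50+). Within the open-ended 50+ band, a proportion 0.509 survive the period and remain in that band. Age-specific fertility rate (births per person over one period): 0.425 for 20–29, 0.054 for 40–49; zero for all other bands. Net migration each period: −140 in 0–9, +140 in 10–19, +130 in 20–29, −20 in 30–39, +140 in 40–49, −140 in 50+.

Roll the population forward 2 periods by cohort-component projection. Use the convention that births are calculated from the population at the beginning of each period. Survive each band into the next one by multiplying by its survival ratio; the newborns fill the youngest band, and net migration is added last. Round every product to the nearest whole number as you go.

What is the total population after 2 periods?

Period 1.
Births: 720 × 0.425 = 306, 710 × 0.054 = 38 → 344
10–19: 700 × 0.96 = 672
20–29: 1520 × 0.956 = 1453
30–39: 720 × 0.959 = 690
40–49: 970 × 0.96 = 931
50+: 710 × 0.945 + 560 × 0.509 = 671 + 285 = 956
Net migration: 0–9 − 140 → 204; 10–19 + 140 → 812; 20–29 + 130 → 1583; 30–39 − 20 → 670; 40–49 + 140 → 1071; 50+ − 140 → 816
End of period: [204, 812, 1583, 670, 1071, 816]
Period 2.
Births: 1583 × 0.425 = 673, 1071 × 0.054 = 58 → 731
10–19: 204 × 0.96 = 196
20–29: 812 × 0.956 = 776
30–39: 1583 × 0.959 = 1518
40–49: 670 × 0.96 = 643
50+: 1071 × 0.945 + 816 × 0.509 = 1012 + 415 = 1427
Net migration: 0–9 − 140 → 591; 10–19 + 140 → 336; 20–29 + 130 → 906; 30–39 − 20 → 1498; 40–49 + 140 → 783; 50+ − 140 → 1287
End of period: [591, 336, 906, 1498, 783, 1287]
Total after period 2: 591 + 336 + 906 + 1498 + 783 + 1287 = 5401

5401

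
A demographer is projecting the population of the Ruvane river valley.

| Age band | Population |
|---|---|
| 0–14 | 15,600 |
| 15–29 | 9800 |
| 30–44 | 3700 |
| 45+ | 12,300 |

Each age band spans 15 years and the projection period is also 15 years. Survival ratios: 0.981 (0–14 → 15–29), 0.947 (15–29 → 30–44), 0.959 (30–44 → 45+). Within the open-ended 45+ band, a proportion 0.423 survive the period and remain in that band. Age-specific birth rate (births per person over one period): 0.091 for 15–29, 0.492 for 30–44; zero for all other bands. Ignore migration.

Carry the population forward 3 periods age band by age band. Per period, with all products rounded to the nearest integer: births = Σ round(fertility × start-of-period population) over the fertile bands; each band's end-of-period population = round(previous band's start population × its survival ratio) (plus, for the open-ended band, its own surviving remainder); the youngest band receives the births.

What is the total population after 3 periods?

Period 1:
Births: 9800 × 0.091 = 892 ; 3700 × 0.492 = 1820 → total 2712
15–29: 15600 × 0.981 = 15304
30–44: 9800 × 0.947 = 9281
45+: 3700 × 0.959 + 12300 × 0.423 = 3548 + 5203 = 8751
Population now: 0–14=2712, 15–29=15304, 30–44=9281, 45+=8751
Period 2:
Births: 15304 × 0.091 = 1393 ; 9281 × 0.492 = 4566 → total 5959
15–29: 2712 × 0.981 = 2660
30–44: 15304 × 0.947 = 14493
45+: 9281 × 0.959 + 8751 × 0.423 = 8900 + 3702 = 12602
Population now: 0–14=5959, 15–29=2660, 30–44=14493, 45+=12602
Period 3:
Births: 2660 × 0.091 = 242 ; 14493 × 0.492 = 7131 → total 7373
15–29: 5959 × 0.981 = 5846
30–44: 2660 × 0.947 = 2519
45+: 14493 × 0.959 + 12602 × 0.423 = 13899 + 5331 = 19230
Population now: 0–14=7373, 15–29=5846, 30–44=2519, 45+=19230
Total after period 3: 7373 + 5846 + 2519 + 19230 = 34968

34968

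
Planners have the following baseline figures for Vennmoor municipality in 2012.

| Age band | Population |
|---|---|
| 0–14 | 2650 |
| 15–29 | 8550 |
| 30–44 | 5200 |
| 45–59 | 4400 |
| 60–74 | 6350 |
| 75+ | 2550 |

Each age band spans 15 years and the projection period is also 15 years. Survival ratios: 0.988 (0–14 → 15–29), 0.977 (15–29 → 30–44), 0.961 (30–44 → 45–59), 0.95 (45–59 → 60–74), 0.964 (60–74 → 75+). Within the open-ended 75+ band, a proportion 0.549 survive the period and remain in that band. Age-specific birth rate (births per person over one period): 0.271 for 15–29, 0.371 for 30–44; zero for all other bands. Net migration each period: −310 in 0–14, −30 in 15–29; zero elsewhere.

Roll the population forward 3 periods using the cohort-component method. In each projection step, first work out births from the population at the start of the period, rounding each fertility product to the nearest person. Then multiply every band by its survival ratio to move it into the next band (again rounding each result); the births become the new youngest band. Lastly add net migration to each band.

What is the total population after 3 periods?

27972

Period 1.
Births: 8550 * 0.271 = 2317 ; 5200 * 0.371 = 1929 → total 4246
15–29: 2650 * 0.988 = 2618
30–44: 8550 * 0.977 = 8353
45–59: 5200 * 0.961 = 4997
60–74: 4400 * 0.95 = 4180
75+: 6350 * 0.964 + 2550 * 0.549 = 6121 + 1400 = 7521
Net migration: 0–14 − 310 → 3936; 15–29 − 30 → 2588
End of period: [3936, 2588, 8353, 4997, 4180, 7521]
Period 2.
Births: 2588 * 0.271 = 701 ; 8353 * 0.371 = 3099 → total 3800
15–29: 3936 * 0.988 = 3889
30–44: 2588 * 0.977 = 2528
45–59: 8353 * 0.961 = 8027
60–74: 4997 * 0.95 = 4747
75+: 4180 * 0.964 + 7521 * 0.549 = 4030 + 4129 = 8159
Net migration: 0–14 − 310 → 3490; 15–29 − 30 → 3859
End of period: [3490, 3859, 2528, 8027, 4747, 8159]
Period 3.
Births: 3859 * 0.271 = 1046 ; 2528 * 0.371 = 938 → total 1984
15–29: 3490 * 0.988 = 3448
30–44: 3859 * 0.977 = 3770
45–59: 2528 * 0.961 = 2429
60–74: 8027 * 0.95 = 7626
75+: 4747 * 0.964 + 8159 * 0.549 = 4576 + 4479 = 9055
Net migration: 0–14 − 310 → 1674; 15–29 − 30 → 3418
End of period: [1674, 3418, 3770, 2429, 7626, 9055]
Total after period 3: 1674 + 3418 + 3770 + 2429 + 7626 + 9055 = 27972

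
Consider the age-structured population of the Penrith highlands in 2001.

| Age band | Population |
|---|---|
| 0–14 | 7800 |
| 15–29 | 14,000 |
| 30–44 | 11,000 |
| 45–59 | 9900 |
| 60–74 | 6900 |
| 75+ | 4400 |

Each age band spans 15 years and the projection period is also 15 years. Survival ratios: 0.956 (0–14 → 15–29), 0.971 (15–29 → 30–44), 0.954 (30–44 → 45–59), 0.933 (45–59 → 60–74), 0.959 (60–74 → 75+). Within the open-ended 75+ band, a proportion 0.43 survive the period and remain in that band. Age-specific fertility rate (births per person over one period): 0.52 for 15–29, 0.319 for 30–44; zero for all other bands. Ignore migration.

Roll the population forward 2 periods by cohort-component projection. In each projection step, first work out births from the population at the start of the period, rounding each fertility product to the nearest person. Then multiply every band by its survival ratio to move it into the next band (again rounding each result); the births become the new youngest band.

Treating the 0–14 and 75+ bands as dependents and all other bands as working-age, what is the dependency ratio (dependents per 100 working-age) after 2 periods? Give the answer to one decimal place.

51.4

Call the bands 1 to 6, youngest first.
— Period 1 —
Births: 14000 × 0.52 = 7280 ; 11000 × 0.319 = 3509 — total 10789
Band 2: 7800 × 0.956 = 7457
Band 3: 14000 × 0.971 = 13594
Band 4: 11000 × 0.954 = 10494
Band 5: 9900 × 0.933 = 9237
Band 6: 6900 × 0.959 + 4400 × 0.43 = 6617 + 1892 = 8509
End of period: [10789, 7457, 13594, 10494, 9237, 8509]
— Period 2 —
Births: 7457 × 0.52 = 3878 ; 13594 × 0.319 = 4336 — total 8214
Band 2: 10789 × 0.956 = 10314
Band 3: 7457 × 0.971 = 7241
Band 4: 13594 × 0.954 = 12969
Band 5: 10494 × 0.933 = 9791
Band 6: 9237 × 0.959 + 8509 × 0.43 = 8858 + 3659 = 12517
End of period: [8214, 10314, 7241, 12969, 9791, 12517]
Dependents (band 0–14 + band 75+) = 8214 + 12517 = 20731; working-age = 40315; ratio = 20731/40315 × 100 = 51.4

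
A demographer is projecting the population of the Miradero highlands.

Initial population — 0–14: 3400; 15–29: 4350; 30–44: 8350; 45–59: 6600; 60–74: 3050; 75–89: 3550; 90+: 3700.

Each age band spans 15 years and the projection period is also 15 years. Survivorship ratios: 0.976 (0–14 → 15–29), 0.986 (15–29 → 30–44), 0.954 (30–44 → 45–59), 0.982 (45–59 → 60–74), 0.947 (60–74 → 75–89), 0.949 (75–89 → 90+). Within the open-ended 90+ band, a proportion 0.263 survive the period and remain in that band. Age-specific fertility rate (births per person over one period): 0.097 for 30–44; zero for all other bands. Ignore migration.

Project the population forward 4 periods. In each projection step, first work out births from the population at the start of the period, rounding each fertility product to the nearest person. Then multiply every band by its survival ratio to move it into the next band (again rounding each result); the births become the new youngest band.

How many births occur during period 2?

After projecting period 1:
Births: 8350 * 0.097 = 810
15–29: 3400 * 0.976 = 3318
30–44: 4350 * 0.986 = 4289
45–59: 8350 * 0.954 = 7966
60–74: 6600 * 0.982 = 6481
75–89: 3050 * 0.947 = 2888
90+: 3550 * 0.949 + 3700 * 0.263 = 3369 + 973 = 4342
End of period: [810, 3318, 4289, 7966, 6481, 2888, 4342]
After projecting period 2:
Births: 4289 * 0.097 = 416
15–29: 810 * 0.976 = 791
30–44: 3318 * 0.986 = 3272
45–59: 4289 * 0.954 = 4092
60–74: 7966 * 0.982 = 7823
75–89: 6481 * 0.947 = 6138
90+: 2888 * 0.949 + 4342 * 0.263 = 2741 + 1142 = 3883
End of period: [416, 791, 3272, 4092, 7823, 6138, 3883]

416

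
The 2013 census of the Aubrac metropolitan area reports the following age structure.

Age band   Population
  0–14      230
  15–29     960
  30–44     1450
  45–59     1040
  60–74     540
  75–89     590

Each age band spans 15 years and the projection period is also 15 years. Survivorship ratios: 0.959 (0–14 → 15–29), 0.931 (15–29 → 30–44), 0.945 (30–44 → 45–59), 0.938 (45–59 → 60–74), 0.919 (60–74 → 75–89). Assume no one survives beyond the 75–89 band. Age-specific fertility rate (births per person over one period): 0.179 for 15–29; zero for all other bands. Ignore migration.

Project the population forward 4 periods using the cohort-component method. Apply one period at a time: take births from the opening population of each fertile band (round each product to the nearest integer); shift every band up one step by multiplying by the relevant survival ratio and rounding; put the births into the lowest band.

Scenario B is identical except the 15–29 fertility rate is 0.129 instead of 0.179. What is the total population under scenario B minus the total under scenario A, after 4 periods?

After projecting period 1:
Births: 960 * 0.179 = 172
15–29: 230 * 0.959 = 221
30–44: 960 * 0.931 = 894
45–59: 1450 * 0.945 = 1370
60–74: 1040 * 0.938 = 976
75–89: 540 * 0.919 = 496
End of period: [172, 221, 894, 1370, 976, 496]
After projecting period 2:
Births: 221 * 0.179 = 40
15–29: 172 * 0.959 = 165
30–44: 221 * 0.931 = 206
45–59: 894 * 0.945 = 845
60–74: 1370 * 0.938 = 1285
75–89: 976 * 0.919 = 897
End of period: [40, 165, 206, 845, 1285, 897]
After projecting period 3:
Births: 165 * 0.179 = 30
15–29: 40 * 0.959 = 38
30–44: 165 * 0.931 = 154
45–59: 206 * 0.945 = 195
60–74: 845 * 0.938 = 793
75–89: 1285 * 0.919 = 1181
End of period: [30, 38, 154, 195, 793, 1181]
After projecting period 4:
Births: 38 * 0.179 = 7
15–29: 30 * 0.959 = 29
30–44: 38 * 0.931 = 35
45–59: 154 * 0.945 = 146
60–74: 195 * 0.938 = 183
75–89: 793 * 0.919 = 729
End of period: [7, 29, 35, 146, 183, 729]
Scenario A total after 4 periods: 1129
Scenario B projection —
After projecting period 1:
Births: 960 * 0.129 = 124
15–29: 230 * 0.959 = 221
30–44: 960 * 0.931 = 894
45–59: 1450 * 0.945 = 1370
60–74: 1040 * 0.938 = 976
75–89: 540 * 0.919 = 496
End of period: [124, 221, 894, 1370, 976, 496]
After projecting period 2:
Births: 221 * 0.129 = 29
15–29: 124 * 0.959 = 119
30–44: 221 * 0.931 = 206
45–59: 894 * 0.945 = 845
60–74: 1370 * 0.938 = 1285
75–89: 976 * 0.919 = 897
End of period: [29, 119, 206, 845, 1285, 897]
After projecting period 3:
Births: 119 * 0.129 = 15
15–29: 29 * 0.959 = 28
30–44: 119 * 0.931 = 111
45–59: 206 * 0.945 = 195
60–74: 845 * 0.938 = 793
75–89: 1285 * 0.919 = 1181
End of period: [15, 28, 111, 195, 793, 1181]
After projecting period 4:
Births: 28 * 0.129 = 4
15–29: 15 * 0.959 = 14
30–44: 28 * 0.931 = 26
45–59: 111 * 0.945 = 105
60–74: 195 * 0.938 = 183
75–89: 793 * 0.919 = 729
End of period: [4, 14, 26, 105, 183, 729]
Scenario B total after 4 periods: 1061
Difference B − A = 1061 − 1129 = -68

-68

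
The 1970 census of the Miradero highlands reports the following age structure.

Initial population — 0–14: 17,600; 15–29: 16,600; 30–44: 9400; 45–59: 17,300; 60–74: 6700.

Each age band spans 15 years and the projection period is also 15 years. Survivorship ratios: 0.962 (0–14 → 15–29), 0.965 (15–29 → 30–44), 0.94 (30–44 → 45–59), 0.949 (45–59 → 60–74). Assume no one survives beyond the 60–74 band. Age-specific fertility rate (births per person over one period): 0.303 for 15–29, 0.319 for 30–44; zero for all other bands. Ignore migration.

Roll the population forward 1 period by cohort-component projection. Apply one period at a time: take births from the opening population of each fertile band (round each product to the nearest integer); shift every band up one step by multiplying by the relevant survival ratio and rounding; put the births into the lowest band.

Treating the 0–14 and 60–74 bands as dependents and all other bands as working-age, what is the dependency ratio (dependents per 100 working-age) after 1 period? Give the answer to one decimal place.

58.5

Period 1:
Births: 16600 × 0.303 = 5030  |  9400 × 0.319 = 2999 → 8029
15–29: 17600 × 0.962 = 16931
30–44: 16600 × 0.965 = 16019
45–59: 9400 × 0.94 = 8836
60–74: 17300 × 0.949 = 16418
Population now: 0–14=8029, 15–29=16931, 30–44=16019, 45–59=8836, 60–74=16418
Dependents (band 0–14 + band 60–74) = 8029 + 16418 = 24447; working-age = 41786; ratio = 24447/41786 × 100 = 58.5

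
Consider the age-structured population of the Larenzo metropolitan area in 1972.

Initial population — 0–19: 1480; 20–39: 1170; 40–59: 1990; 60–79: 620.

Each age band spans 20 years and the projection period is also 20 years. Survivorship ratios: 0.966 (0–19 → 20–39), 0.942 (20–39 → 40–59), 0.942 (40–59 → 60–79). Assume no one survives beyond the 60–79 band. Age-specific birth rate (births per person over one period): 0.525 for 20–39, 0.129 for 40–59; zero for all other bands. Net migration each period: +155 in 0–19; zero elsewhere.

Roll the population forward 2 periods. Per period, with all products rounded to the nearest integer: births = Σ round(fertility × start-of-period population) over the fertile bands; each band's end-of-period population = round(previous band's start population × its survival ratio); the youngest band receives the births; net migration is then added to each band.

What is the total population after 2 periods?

(Bands numbered youngest = 1 to oldest = 4.)
Period 1.
Births: 1170 × 0.525 = 614, 1990 × 0.129 = 257 → total 871
Band 2: 1480 × 0.966 = 1430
Band 3: 1170 × 0.942 = 1102
Band 4: 1990 × 0.942 = 1875
Net migration: Band 1 + 155 → 1026
End of period: [1026, 1430, 1102, 1875]
Period 2.
Births: 1430 × 0.525 = 751, 1102 × 0.129 = 142 → total 893
Band 2: 1026 × 0.966 = 991
Band 3: 1430 × 0.942 = 1347
Band 4: 1102 × 0.942 = 1038
Net migration: Band 1 + 155 → 1048
End of period: [1048, 991, 1347, 1038]
Total after period 2: 1048 + 991 + 1347 + 1038 = 4424

4424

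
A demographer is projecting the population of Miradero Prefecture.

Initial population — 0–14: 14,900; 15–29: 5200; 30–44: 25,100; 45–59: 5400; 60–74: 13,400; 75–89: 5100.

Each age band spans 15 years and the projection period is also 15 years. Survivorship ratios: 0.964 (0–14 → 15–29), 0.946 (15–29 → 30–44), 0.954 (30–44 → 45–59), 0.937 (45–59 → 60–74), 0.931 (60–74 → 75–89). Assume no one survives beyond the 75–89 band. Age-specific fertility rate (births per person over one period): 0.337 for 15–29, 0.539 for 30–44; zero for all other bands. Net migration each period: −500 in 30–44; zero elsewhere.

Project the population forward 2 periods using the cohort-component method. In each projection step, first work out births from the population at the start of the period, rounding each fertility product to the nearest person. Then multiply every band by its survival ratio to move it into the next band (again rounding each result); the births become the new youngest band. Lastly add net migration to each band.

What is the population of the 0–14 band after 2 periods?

[period 1]
Births: 5200 × 0.337 = 1752, 25100 × 0.539 = 13529 → 15281
15–29: 14900 × 0.964 = 14364
30–44: 5200 × 0.946 = 4919
45–59: 25100 × 0.954 = 23945
60–74: 5400 × 0.937 = 5060
75–89: 13400 × 0.931 = 12475
Net migration: 30–44 − 500 → 4419
End of period: [15281, 14364, 4419, 23945, 5060, 12475]
[period 2]
Births: 14364 × 0.337 = 4841, 4419 × 0.539 = 2382 → 7223
15–29: 15281 × 0.964 = 14731
30–44: 14364 × 0.946 = 13588
45–59: 4419 × 0.954 = 4216
60–74: 23945 × 0.937 = 22436
75–89: 5060 × 0.931 = 4711
Net migration: 30–44 − 500 → 13088
End of period: [7223, 14731, 13088, 4216, 22436, 4711]

7223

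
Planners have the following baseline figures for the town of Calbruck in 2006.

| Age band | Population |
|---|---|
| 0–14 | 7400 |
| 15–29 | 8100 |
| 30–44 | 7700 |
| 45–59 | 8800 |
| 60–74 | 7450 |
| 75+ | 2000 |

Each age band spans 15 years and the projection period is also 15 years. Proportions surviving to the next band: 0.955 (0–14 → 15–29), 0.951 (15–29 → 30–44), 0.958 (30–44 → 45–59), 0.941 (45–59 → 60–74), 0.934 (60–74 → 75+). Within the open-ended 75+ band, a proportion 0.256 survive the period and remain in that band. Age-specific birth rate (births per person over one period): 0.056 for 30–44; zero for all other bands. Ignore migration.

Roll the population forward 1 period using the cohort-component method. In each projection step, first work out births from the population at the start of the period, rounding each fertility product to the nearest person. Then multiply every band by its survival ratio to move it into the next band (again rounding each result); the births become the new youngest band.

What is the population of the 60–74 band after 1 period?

8281

[period 1]
Births: 7700 × 0.056 = 431
15–29: 7400 × 0.955 = 7067
30–44: 8100 × 0.951 = 7703
45–59: 7700 × 0.958 = 7377
60–74: 8800 × 0.941 = 8281
75+: 7450 × 0.934 + 2000 × 0.256 = 6958 + 512 = 7470
→ [431, 7067, 7703, 7377, 8281, 7470]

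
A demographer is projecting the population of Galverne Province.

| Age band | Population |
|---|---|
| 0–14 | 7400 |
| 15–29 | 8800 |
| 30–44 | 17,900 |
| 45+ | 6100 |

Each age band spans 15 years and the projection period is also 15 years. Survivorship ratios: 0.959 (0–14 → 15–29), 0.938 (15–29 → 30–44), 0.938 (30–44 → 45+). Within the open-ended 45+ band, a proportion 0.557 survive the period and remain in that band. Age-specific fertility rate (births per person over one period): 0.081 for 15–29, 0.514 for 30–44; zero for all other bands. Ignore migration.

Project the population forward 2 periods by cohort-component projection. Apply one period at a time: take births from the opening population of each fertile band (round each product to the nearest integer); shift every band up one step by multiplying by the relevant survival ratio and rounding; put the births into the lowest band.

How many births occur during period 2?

4818

Let band 1 be 0–14 through band 4 = 45+.
After projecting period 1:
Births: 8800 × 0.081 = 713, 17900 × 0.514 = 9201 — total 9914
Band 2: 7400 × 0.959 = 7097
Band 3: 8800 × 0.938 = 8254
Band 4: 17900 × 0.938 + 6100 × 0.557 = 16790 + 3398 = 20188
End of period: [9914, 7097, 8254, 20188]
After projecting period 2:
Births: 7097 × 0.081 = 575, 8254 × 0.514 = 4243 — total 4818
Band 2: 9914 × 0.959 = 9508
Band 3: 7097 × 0.938 = 6657
Band 4: 8254 × 0.938 + 20188 × 0.557 = 7742 + 11245 = 18987
End of period: [4818, 9508, 6657, 18987]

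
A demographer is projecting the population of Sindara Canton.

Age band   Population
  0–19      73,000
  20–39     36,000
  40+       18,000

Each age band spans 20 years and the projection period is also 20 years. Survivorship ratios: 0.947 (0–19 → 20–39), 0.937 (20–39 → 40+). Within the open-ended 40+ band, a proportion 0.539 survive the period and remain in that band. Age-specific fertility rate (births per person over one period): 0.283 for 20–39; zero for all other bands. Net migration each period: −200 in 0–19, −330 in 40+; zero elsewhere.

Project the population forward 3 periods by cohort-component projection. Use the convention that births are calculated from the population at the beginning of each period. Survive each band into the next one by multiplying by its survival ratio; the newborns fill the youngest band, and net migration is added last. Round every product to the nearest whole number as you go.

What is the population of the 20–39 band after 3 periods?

18338

(Bands numbered youngest = 1 to oldest = 3.)
[period 1]
Births: 36000 × 0.283 = 10188
Band 2: 73000 × 0.947 = 69131
Band 3: 36000 × 0.937 + 18000 × 0.539 = 33732 + 9702 = 43434
Net migration: Band 1 − 200 → 9988; Band 3 − 330 → 43104
Population now: 0–19=9988, 20–39=69131, 40+=43104
[period 2]
Births: 69131 × 0.283 = 19564
Band 2: 9988 × 0.947 = 9459
Band 3: 69131 × 0.937 + 43104 × 0.539 = 64776 + 23233 = 88009
Net migration: Band 1 − 200 → 19364; Band 3 − 330 → 87679
Population now: 0–19=19364, 20–39=9459, 40+=87679
[period 3]
Births: 9459 × 0.283 = 2677
Band 2: 19364 × 0.947 = 18338
Band 3: 9459 × 0.937 + 87679 × 0.539 = 8863 + 47259 = 56122
Net migration: Band 1 − 200 → 2477; Band 3 − 330 → 55792
Population now: 0–19=2477, 20–39=18338, 40+=55792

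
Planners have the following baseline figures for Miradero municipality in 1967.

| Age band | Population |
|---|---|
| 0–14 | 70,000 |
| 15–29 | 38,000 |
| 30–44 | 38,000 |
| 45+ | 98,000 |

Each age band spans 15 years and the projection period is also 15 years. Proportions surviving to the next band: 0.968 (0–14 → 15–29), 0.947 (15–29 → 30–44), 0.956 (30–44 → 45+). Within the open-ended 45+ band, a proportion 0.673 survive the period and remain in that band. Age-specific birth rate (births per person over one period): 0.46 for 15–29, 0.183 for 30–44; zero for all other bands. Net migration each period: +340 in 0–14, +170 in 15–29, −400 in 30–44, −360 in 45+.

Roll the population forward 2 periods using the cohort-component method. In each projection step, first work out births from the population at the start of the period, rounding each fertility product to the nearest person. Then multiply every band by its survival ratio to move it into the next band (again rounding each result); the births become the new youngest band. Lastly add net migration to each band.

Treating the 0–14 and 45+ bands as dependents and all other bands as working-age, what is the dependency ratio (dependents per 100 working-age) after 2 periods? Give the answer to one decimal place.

159.3

[period 1]
Births: 38000 × 0.46 = 17480  |  38000 × 0.183 = 6954 → total 24434
15–29: 70000 × 0.968 = 67760
30–44: 38000 × 0.947 = 35986
45+: 38000 × 0.956 + 98000 × 0.673 = 36328 + 65954 = 102282
Net migration: 0–14 + 340 → 24774; 15–29 + 170 → 67930; 30–44 − 400 → 35586; 45+ − 360 → 101922
Giving 24774 / 67930 / 35586 / 101922.
[period 2]
Births: 67930 × 0.46 = 31248  |  35586 × 0.183 = 6512 → total 37760
15–29: 24774 × 0.968 = 23981
30–44: 67930 × 0.947 = 64330
45+: 35586 × 0.956 + 101922 × 0.673 = 34020 + 68594 = 102614
Net migration: 0–14 + 340 → 38100; 15–29 + 170 → 24151; 30–44 − 400 → 63930; 45+ − 360 → 102254
Giving 38100 / 24151 / 63930 / 102254.
Dependents (band 0–14 + band 45+) = 38100 + 102254 = 140354; working-age = 88081; ratio = 140354/88081 × 100 = 159.3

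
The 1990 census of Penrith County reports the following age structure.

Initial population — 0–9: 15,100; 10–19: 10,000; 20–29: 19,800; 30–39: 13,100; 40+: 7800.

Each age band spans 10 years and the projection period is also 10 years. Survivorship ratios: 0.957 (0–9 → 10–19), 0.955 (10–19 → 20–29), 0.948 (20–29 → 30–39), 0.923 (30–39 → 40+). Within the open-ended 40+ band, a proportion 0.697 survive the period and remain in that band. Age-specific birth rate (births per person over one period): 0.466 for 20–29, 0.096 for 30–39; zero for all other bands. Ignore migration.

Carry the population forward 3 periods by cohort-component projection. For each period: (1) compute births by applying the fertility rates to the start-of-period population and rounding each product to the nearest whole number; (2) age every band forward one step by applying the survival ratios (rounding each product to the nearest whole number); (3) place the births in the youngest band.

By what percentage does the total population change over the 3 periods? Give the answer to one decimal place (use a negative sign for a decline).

Numbering the groups 1..5 from youngest to oldest:
Period 1.
Births: 19800 × 0.466 = 9227, 13100 × 0.096 = 1258 ⇒ total 10485
Group 2: 15100 × 0.957 = 14451
Group 3: 10000 × 0.955 = 9550
Group 4: 19800 × 0.948 = 18770
Group 5: 13100 × 0.923 + 7800 × 0.697 = 12091 + 5437 = 17528
Population now: 0–9=10485, 10–19=14451, 20–29=9550, 30–39=18770, 40+=17528
Period 2.
Births: 9550 × 0.466 = 4450, 18770 × 0.096 = 1802 ⇒ total 6252
Group 2: 10485 × 0.957 = 10034
Group 3: 14451 × 0.955 = 13801
Group 4: 9550 × 0.948 = 9053
Group 5: 18770 × 0.923 + 17528 × 0.697 = 17325 + 12217 = 29542
Population now: 0–9=6252, 10–19=10034, 20–29=13801, 30–39=9053, 40+=29542
Period 3.
Births: 13801 × 0.466 = 6431, 9053 × 0.096 = 869 ⇒ total 7300
Group 2: 6252 × 0.957 = 5983
Group 3: 10034 × 0.955 = 9582
Group 4: 13801 × 0.948 = 13083
Group 5: 9053 × 0.923 + 29542 × 0.697 = 8356 + 20591 = 28947
Population now: 0–9=7300, 10–19=5983, 20–29=9582, 30–39=13083, 40+=28947
Total: 65800 → 64895; change = -905; percentage change = -1.4%

-1.4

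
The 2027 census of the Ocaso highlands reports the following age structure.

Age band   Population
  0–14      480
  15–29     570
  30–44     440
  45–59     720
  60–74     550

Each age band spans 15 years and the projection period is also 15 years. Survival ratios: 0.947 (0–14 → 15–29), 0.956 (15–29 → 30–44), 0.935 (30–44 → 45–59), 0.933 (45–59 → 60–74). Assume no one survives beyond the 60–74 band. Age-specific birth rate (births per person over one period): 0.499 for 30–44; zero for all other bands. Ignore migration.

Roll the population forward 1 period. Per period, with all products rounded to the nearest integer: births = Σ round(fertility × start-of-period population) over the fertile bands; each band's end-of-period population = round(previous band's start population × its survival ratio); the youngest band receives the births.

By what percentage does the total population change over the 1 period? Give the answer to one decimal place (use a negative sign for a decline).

-16.6

Numbering the groups 1..5 from youngest to oldest:
[period 1]
Births: 440 × 0.499 = 220
Group 2: 480 × 0.947 = 455
Group 3: 570 × 0.956 = 545
Group 4: 440 × 0.935 = 411
Group 5: 720 × 0.933 = 672
→ [220, 455, 545, 411, 672]
Total: 2760 → 2303; change = -457; percentage change = -16.6%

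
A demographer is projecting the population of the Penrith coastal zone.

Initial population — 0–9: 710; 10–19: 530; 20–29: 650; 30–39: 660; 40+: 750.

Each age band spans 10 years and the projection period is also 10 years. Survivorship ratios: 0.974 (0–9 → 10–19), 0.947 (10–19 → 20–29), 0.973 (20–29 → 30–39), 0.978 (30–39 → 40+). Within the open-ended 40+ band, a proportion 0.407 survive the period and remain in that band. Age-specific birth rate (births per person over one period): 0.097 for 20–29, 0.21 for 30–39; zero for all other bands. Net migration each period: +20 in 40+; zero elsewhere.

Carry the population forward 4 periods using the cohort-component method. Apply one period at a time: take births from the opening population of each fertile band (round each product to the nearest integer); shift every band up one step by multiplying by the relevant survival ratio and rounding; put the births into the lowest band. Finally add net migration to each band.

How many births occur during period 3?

166

[period 1]
Births: 650 × 0.097 = 63, 660 × 0.21 = 139 ⇒ total 202
10–19: 710 × 0.974 = 692
20–29: 530 × 0.947 = 502
30–39: 650 × 0.973 = 632
40+: 660 × 0.978 + 750 × 0.407 = 645 + 305 = 950
Net migration: 40+ + 20 → 970
Giving 202 / 692 / 502 / 632 / 970.
[period 2]
Births: 502 × 0.097 = 49, 632 × 0.21 = 133 ⇒ total 182
10–19: 202 × 0.974 = 197
20–29: 692 × 0.947 = 655
30–39: 502 × 0.973 = 488
40+: 632 × 0.978 + 970 × 0.407 = 618 + 395 = 1013
Net migration: 40+ + 20 → 1033
Giving 182 / 197 / 655 / 488 / 1033.
[period 3]
Births: 655 × 0.097 = 64, 488 × 0.21 = 102 ⇒ total 166
10–19: 182 × 0.974 = 177
20–29: 197 × 0.947 = 187
30–39: 655 × 0.973 = 637
40+: 488 × 0.978 + 1033 × 0.407 = 477 + 420 = 897
Net migration: 40+ + 20 → 917
Giving 166 / 177 / 187 / 637 / 917.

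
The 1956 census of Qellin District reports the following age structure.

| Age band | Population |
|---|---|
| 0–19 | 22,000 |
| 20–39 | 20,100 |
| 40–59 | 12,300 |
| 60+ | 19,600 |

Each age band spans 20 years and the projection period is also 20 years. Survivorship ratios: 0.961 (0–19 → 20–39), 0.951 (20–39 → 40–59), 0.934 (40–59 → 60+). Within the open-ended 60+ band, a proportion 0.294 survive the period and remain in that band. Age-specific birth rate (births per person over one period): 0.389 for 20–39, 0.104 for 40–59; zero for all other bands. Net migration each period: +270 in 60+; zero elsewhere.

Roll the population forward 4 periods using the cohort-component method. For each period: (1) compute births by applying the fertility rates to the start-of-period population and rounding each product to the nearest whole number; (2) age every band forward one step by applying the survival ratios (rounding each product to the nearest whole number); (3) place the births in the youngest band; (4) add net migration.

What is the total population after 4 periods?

[period 1]
Births: 20100 * 0.389 = 7819, 12300 * 0.104 = 1279 → total 9098
20–39: 22000 * 0.961 = 21142
40–59: 20100 * 0.951 = 19115
60+: 12300 * 0.934 + 19600 * 0.294 = 11488 + 5762 = 17250
Net migration: 60+ + 270 → 17520
Population now: 0–19=9098, 20–39=21142, 40–59=19115, 60+=17520
[period 2]
Births: 21142 * 0.389 = 8224, 19115 * 0.104 = 1988 → total 10212
20–39: 9098 * 0.961 = 8743
40–59: 21142 * 0.951 = 20106
60+: 19115 * 0.934 + 17520 * 0.294 = 17853 + 5151 = 23004
Net migration: 60+ + 270 → 23274
Population now: 0–19=10212, 20–39=8743, 40–59=20106, 60+=23274
[period 3]
Births: 8743 * 0.389 = 3401, 20106 * 0.104 = 2091 → total 5492
20–39: 10212 * 0.961 = 9814
40–59: 8743 * 0.951 = 8315
60+: 20106 * 0.934 + 23274 * 0.294 = 18779 + 6843 = 25622
Net migration: 60+ + 270 → 25892
Population now: 0–19=5492, 20–39=9814, 40–59=8315, 60+=25892
[period 4]
Births: 9814 * 0.389 = 3818, 8315 * 0.104 = 865 → total 4683
20–39: 5492 * 0.961 = 5278
40–59: 9814 * 0.951 = 9333
60+: 8315 * 0.934 + 25892 * 0.294 = 7766 + 7612 = 15378
Net migration: 60+ + 270 → 15648
Population now: 0–19=4683, 20–39=5278, 40–59=9333, 60+=15648
Total after period 4: 4683 + 5278 + 9333 + 15648 = 34942

34942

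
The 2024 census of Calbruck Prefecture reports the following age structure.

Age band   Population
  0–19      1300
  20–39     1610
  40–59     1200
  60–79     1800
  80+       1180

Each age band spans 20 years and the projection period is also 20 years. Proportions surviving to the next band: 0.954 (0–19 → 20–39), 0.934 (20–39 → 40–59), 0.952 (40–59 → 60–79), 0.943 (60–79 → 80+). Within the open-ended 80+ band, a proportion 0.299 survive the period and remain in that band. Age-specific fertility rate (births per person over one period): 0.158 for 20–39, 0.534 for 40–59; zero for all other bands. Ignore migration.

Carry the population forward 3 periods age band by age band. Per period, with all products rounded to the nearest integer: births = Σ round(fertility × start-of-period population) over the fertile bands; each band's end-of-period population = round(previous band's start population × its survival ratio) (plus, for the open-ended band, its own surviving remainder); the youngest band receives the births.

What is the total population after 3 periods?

[period 1]
Births: 1610 × 0.158 = 254 ; 1200 × 0.534 = 641 — total 895
20–39: 1300 × 0.954 = 1240
40–59: 1610 × 0.934 = 1504
60–79: 1200 × 0.952 = 1142
80+: 1800 × 0.943 + 1180 × 0.299 = 1697 + 353 = 2050
Population now: 0–19=895, 20–39=1240, 40–59=1504, 60–79=1142, 80+=2050
[period 2]
Births: 1240 × 0.158 = 196 ; 1504 × 0.534 = 803 — total 999
20–39: 895 × 0.954 = 854
40–59: 1240 × 0.934 = 1158
60–79: 1504 × 0.952 = 1432
80+: 1142 × 0.943 + 2050 × 0.299 = 1077 + 613 = 1690
Population now: 0–19=999, 20–39=854, 40–59=1158, 60–79=1432, 80+=1690
[period 3]
Births: 854 × 0.158 = 135 ; 1158 × 0.534 = 618 — total 753
20–39: 999 × 0.954 = 953
40–59: 854 × 0.934 = 798
60–79: 1158 × 0.952 = 1102
80+: 1432 × 0.943 + 1690 × 0.299 = 1350 + 505 = 1855
Population now: 0–19=753, 20–39=953, 40–59=798, 60–79=1102, 80+=1855
Total after period 3: 753 + 953 + 798 + 1102 + 1855 = 5461

5461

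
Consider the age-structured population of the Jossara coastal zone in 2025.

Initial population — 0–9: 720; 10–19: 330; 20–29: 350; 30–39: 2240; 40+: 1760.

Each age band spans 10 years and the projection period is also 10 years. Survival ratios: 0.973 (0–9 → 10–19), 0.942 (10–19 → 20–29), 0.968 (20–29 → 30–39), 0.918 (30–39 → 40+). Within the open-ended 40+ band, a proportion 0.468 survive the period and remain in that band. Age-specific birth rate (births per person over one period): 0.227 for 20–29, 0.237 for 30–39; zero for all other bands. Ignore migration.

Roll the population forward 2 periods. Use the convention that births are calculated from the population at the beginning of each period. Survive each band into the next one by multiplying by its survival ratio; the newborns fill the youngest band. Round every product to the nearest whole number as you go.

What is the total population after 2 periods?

Period 1.
Births: 350 * 0.227 = 79 ; 2240 * 0.237 = 531 — total 610
10–19: 720 * 0.973 = 701
20–29: 330 * 0.942 = 311
30–39: 350 * 0.968 = 339
40+: 2240 * 0.918 + 1760 * 0.468 = 2056 + 824 = 2880
End of period: [610, 701, 311, 339, 2880]
Period 2.
Births: 311 * 0.227 = 71 ; 339 * 0.237 = 80 — total 151
10–19: 610 * 0.973 = 594
20–29: 701 * 0.942 = 660
30–39: 311 * 0.968 = 301
40+: 339 * 0.918 + 2880 * 0.468 = 311 + 1348 = 1659
End of period: [151, 594, 660, 301, 1659]
Total after period 2: 151 + 594 + 660 + 301 + 1659 = 3365

3365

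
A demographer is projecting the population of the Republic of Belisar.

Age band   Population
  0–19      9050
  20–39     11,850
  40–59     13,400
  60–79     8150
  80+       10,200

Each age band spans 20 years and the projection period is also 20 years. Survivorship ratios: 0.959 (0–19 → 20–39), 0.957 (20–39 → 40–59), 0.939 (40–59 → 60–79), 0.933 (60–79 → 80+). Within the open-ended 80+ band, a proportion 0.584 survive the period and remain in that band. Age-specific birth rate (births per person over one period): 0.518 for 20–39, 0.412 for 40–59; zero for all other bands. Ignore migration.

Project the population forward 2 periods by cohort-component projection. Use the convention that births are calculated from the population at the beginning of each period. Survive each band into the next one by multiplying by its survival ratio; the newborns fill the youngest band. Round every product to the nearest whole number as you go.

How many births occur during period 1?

Call the groups 1 to 5, youngest first.
Period 1:
Births: 11850 × 0.518 = 6138  |  13400 × 0.412 = 5521 → total 11659
Group 2: 9050 × 0.959 = 8679
Group 3: 11850 × 0.957 = 11340
Group 4: 13400 × 0.939 = 12583
Group 5: 8150 × 0.933 + 10200 × 0.584 = 7604 + 5957 = 13561
Population now: 0–19=11659, 20–39=8679, 40–59=11340, 60–79=12583, 80+=13561

11659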